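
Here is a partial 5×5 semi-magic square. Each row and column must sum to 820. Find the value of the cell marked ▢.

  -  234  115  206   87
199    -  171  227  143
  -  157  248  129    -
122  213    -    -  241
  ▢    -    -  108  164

The remaining cell in row 1 is (1,1) = 820 − 642 = 178.
Using row 2: 199 + 171 + 227 + 143 + ? → (2,2) = 820 − 740 = 80.
From column 2, 820 − (234 + 80 + 157 + 213) gives (5,2) = 136.
Column 4 must total 820; the given cells sum to 670, so (4,4) = 150.
Using column 5: 87 + 143 + 241 + 164 + ? → (3,5) = 820 − 635 = 185.
Row 3: 157 + 248 + 129 + 185 + ? = 820, so (3,1) = 101.
Row 4 must total 820; the given cells sum to 726, so (4,3) = 94.
The remaining cell in column 1 is (5,1) = 820 − 600 = 220.

220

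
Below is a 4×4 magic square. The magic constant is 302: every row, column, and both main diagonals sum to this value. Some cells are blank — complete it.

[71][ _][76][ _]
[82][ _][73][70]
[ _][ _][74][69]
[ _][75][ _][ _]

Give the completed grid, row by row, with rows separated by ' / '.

71 72 76 83 / 82 77 73 70 / 81 78 74 69 / 68 75 79 80

Row 2: 82 + 73 + 70 + ? = 302, so (2,2) = 77.
Column 3 needs 302; the known cells sum to 223, so (4,3) = 79.
Main diagonal needs 302; the known cells sum to 222, so (4,4) = 80.
Row 4: 75 + 79 + 80 + ? = 302, so (4,1) = 68.
Using column 1: 71 + 82 + 68 + ? → (3,1) = 302 − 221 = 81.
From column 4, 302 − (70 + 69 + 80) gives (1,4) = 83.
Anti-diagonal must total 302; the given cells sum to 224, so (3,2) = 78.
The remaining cell in row 1 is (1,2) = 302 − 230 = 72.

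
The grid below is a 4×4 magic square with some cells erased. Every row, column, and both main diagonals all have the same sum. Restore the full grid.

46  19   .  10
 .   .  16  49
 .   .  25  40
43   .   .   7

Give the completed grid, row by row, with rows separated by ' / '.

46 19 31 10 / 13 28 16 49 / 4 37 25 40 / 43 22 34 7

Column 4 is already complete: 10 + 49 + 40 + 7 = 106, so that is the magic constant.
Row 1 needs 106; the known cells sum to 75, so (1,3) = 31.
Column 3 needs 106; the known cells sum to 72, so (4,3) = 34.
The remaining cell in main diagonal is (2,2) = 106 − 78 = 28.
Anti-diagonal must total 106; the given cells sum to 69, so (3,2) = 37.
Row 2 must total 106; the given cells sum to 93, so (2,1) = 13.
Row 3 must total 106; the given cells sum to 102, so (3,1) = 4.
From row 4, 106 − (43 + 34 + 7) gives (4,2) = 22.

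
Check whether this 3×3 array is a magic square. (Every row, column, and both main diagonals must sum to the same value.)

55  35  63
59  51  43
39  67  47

Row 1: 55 + 35 + 63 = 153.
Row 2: 59 + 51 + 43 = 153.
Row 3: 39 + 67 + 47 = 153.
Column 1: 55 + 59 + 39 = 153.
Column 2: 35 + 51 + 67 = 153.
Column 3: 63 + 43 + 47 = 153.
Main diagonal: 55 + 51 + 47 = 153.
Anti-diagonal: 63 + 51 + 39 = 153.
All lines sum to 153.

Yes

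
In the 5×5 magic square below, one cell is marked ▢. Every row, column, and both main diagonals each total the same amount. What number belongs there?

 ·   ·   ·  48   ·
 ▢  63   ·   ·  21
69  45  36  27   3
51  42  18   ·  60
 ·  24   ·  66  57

12

Row 3 is complete and sums to 180; that is the magic constant.
Row 4 must total 180; the given cells sum to 171, so (4,4) = 9.
Using column 2: 63 + 45 + 42 + 24 + ? → (1,2) = 180 − 174 = 6.
Column 4: 48 + 27 + 9 + 66 + ? = 180, so (2,4) = 30.
Column 5 must total 180; the given cells sum to 141, so (1,5) = 39.
The remaining cell in main diagonal is (1,1) = 180 − 165 = 15.
From anti-diagonal, 180 − (39 + 30 + 36 + 42) gives (5,1) = 33.
Using row 1: 15 + 6 + 48 + 39 + ? → (1,3) = 180 − 108 = 72.
Row 5 needs 180; the known cells sum to 180, so (5,3) = 0.
Column 1: 15 + 69 + 51 + 33 + ? = 180, so (2,1) = 12.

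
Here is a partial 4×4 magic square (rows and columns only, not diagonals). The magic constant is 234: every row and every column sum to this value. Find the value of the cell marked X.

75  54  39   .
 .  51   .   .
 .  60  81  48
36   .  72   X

Row 1: 75 + 54 + 39 + ? = 234, so (1,4) = 66.
Row 3 must total 234; the given cells sum to 189, so (3,1) = 45.
Column 1 needs 234; the known cells sum to 156, so (2,1) = 78.
The remaining cell in column 2 is (4,2) = 234 − 165 = 69.
The remaining cell in column 3 is (2,3) = 234 − 192 = 42.
Using row 2: 78 + 51 + 42 + ? → (2,4) = 234 − 171 = 63.
Using row 4: 36 + 69 + 72 + ? → (4,4) = 234 − 177 = 57.

57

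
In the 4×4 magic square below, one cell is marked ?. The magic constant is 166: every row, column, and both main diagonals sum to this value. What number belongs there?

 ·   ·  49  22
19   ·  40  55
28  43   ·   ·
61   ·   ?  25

46

Row 2 must total 166; the given cells sum to 114, so (2,2) = 52.
Column 1 needs 166; the known cells sum to 108, so (1,1) = 58.
Column 4 needs 166; the known cells sum to 102, so (3,4) = 64.
Main diagonal: 58 + 52 + 25 + ? = 166, so (3,3) = 31.
Row 1 needs 166; the known cells sum to 129, so (1,2) = 37.
Using column 2: 37 + 52 + 43 + ? → (4,2) = 166 − 132 = 34.
Column 3 needs 166; the known cells sum to 120, so (4,3) = 46.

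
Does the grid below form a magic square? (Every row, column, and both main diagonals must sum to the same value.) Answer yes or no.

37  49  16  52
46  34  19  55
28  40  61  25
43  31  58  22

Row 1: 37 + 49 + 16 + 52 = 154.
Row 2: 46 + 34 + 19 + 55 = 154.
Row 3: 28 + 40 + 61 + 25 = 154.
Row 4: 43 + 31 + 58 + 22 = 154.
Column 1: 37 + 46 + 28 + 43 = 154.
Column 2: 49 + 34 + 40 + 31 = 154.
Column 3: 16 + 19 + 61 + 58 = 154.
Column 4: 52 + 55 + 25 + 22 = 154.
Main diagonal: 37 + 34 + 61 + 22 = 154.
Anti-diagonal: 52 + 19 + 40 + 43 = 154.
All lines sum to 154.

Yes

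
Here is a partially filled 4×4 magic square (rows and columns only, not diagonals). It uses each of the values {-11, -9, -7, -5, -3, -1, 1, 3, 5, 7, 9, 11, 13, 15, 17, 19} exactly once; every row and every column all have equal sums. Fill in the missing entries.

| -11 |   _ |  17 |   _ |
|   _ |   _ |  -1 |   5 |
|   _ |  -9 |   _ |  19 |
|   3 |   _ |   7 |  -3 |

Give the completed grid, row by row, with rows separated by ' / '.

-11 15 17 -5 / 11 1 -1 5 / 13 -9 -7 19 / 3 9 7 -3

The 16 entries sum to 64, so each line sums to 64/4 = 16.
Row 4 must total 16; the given cells sum to 7, so (4,2) = 9.
Using column 3: 17 + (-1) + 7 + ? → (3,3) = 16 − 23 = -7.
Using column 4: 5 + 19 + (-3) + ? → (1,4) = 16 − 21 = -5.
The remaining cell in row 1 is (1,2) = 16 − 1 = 15.
Row 3 must total 16; the given cells sum to 3, so (3,1) = 13.
Using column 1: -11 + 13 + 3 + ? → (2,1) = 16 − 5 = 11.
Column 2 needs 16; the known cells sum to 15, so (2,2) = 1.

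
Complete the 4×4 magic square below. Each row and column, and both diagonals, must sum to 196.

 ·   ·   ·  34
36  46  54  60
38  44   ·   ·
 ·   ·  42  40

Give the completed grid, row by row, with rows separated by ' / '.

From column 4, 196 − (34 + 60 + 40) gives (3,4) = 62.
Anti-diagonal must total 196; the given cells sum to 132, so (4,1) = 64.
The remaining cell in row 3 is (3,3) = 196 − 144 = 52.
Row 4 must total 196; the given cells sum to 146, so (4,2) = 50.
Column 1: 36 + 38 + 64 + ? = 196, so (1,1) = 58.
Using column 2: 46 + 44 + 50 + ? → (1,2) = 196 − 140 = 56.
From column 3, 196 − (54 + 52 + 42) gives (1,3) = 48.

58 56 48 34 / 36 46 54 60 / 38 44 52 62 / 64 50 42 40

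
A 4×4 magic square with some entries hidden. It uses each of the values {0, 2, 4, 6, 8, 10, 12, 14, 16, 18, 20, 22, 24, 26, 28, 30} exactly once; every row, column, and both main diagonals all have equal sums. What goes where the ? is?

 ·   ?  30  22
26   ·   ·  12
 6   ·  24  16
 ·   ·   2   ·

The 16 entries sum to 240, so each line sums to 240/4 = 60.
Row 3 needs 60; the known cells sum to 46, so (3,2) = 14.
Using column 3: 30 + 24 + 2 + ? → (2,3) = 60 − 56 = 4.
Column 4 needs 60; the known cells sum to 50, so (4,4) = 10.
The remaining cell in anti-diagonal is (4,1) = 60 − 40 = 20.
From row 2, 60 − (26 + 4 + 12) gives (2,2) = 18.
Row 4: 20 + 2 + 10 + ? = 60, so (4,2) = 28.
Column 1: 26 + 6 + 20 + ? = 60, so (1,1) = 8.
Column 2 must total 60; the given cells sum to 60, so (1,2) = 0.

0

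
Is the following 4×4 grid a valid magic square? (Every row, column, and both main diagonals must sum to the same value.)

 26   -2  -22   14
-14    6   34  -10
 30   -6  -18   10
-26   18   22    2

Row 1: 26 + (-2) + (-22) + 14 = 16.
Row 2: -14 + 6 + 34 + (-10) = 16.
Row 3: 30 + (-6) + (-18) + 10 = 16.
Row 4: -26 + 18 + 22 + 2 = 16.
Column 1: 26 + (-14) + 30 + (-26) = 16.
Column 2: -2 + 6 + (-6) + 18 = 16.
Column 3: -22 + 34 + (-18) + 22 = 16.
Column 4: 14 + (-10) + 10 + 2 = 16.
Main diagonal: 26 + 6 + (-18) + 2 = 16.
Anti-diagonal: 14 + 34 + (-6) + (-26) = 16.
All lines sum to 16.

Yes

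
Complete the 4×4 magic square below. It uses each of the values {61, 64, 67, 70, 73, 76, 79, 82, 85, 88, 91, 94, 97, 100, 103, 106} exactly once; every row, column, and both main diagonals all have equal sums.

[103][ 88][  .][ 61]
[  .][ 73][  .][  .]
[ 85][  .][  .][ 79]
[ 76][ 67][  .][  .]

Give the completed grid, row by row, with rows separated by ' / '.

103 88 82 61 / 70 73 91 100 / 85 106 64 79 / 76 67 97 94

The 16 entries sum to 1336, so each line sums to 1336/4 = 334.
Row 1 must total 334; the given cells sum to 252, so (1,3) = 82.
The remaining cell in column 1 is (2,1) = 334 − 264 = 70.
Column 2 must total 334; the given cells sum to 228, so (3,2) = 106.
Using anti-diagonal: 61 + 106 + 76 + ? → (2,3) = 334 − 243 = 91.
Using row 2: 70 + 73 + 91 + ? → (2,4) = 334 − 234 = 100.
Using row 3: 85 + 106 + 79 + ? → (3,3) = 334 − 270 = 64.
Using column 3: 82 + 91 + 64 + ? → (4,3) = 334 − 237 = 97.
The remaining cell in column 4 is (4,4) = 334 − 240 = 94.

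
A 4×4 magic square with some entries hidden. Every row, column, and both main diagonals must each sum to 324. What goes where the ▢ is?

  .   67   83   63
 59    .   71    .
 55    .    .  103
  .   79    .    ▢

Row 1 needs 324; the known cells sum to 213, so (1,1) = 111.
Using column 1: 111 + 59 + 55 + ? → (4,1) = 324 − 225 = 99.
Using anti-diagonal: 63 + 71 + 99 + ? → (3,2) = 324 − 233 = 91.
Row 3: 55 + 91 + 103 + ? = 324, so (3,3) = 75.
The remaining cell in column 2 is (2,2) = 324 − 237 = 87.
Column 3 must total 324; the given cells sum to 229, so (4,3) = 95.
The remaining cell in main diagonal is (4,4) = 324 − 273 = 51.

51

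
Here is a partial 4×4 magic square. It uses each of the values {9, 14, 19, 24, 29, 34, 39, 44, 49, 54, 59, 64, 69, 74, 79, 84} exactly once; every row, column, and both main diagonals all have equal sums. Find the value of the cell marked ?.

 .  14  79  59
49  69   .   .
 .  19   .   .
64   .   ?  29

9

The 16 entries sum to 744, so each line sums to 744/4 = 186.
Using row 1: 14 + 79 + 59 + ? → (1,1) = 186 − 152 = 34.
Column 1: 34 + 49 + 64 + ? = 186, so (3,1) = 39.
Column 2 needs 186; the known cells sum to 102, so (4,2) = 84.
Main diagonal must total 186; the given cells sum to 132, so (3,3) = 54.
Anti-diagonal must total 186; the given cells sum to 142, so (2,3) = 44.
From row 2, 186 − (49 + 69 + 44) gives (2,4) = 24.
Using row 3: 39 + 19 + 54 + ? → (3,4) = 186 − 112 = 74.
Row 4: 64 + 84 + 29 + ? = 186, so (4,3) = 9.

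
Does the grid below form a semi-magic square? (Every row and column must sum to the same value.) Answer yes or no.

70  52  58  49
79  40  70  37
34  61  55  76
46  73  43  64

No — row 4 sums to 226 but column 1 sums to 229.

Row 1: 70 + 52 + 58 + 49 = 229.
Row 2: 79 + 40 + 70 + 37 = 226.
Row 3: 34 + 61 + 55 + 76 = 226.
Row 4: 46 + 73 + 43 + 64 = 226.
Column 1: 70 + 79 + 34 + 46 = 229.
Column 2: 52 + 40 + 61 + 73 = 226.
Column 3: 58 + 70 + 55 + 43 = 226.
Column 4: 49 + 37 + 76 + 64 = 226.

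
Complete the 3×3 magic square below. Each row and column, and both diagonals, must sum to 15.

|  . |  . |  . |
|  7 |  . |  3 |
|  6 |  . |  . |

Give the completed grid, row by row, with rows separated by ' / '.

Row 2: 7 + 3 + ? = 15, so (2,2) = 5.
The remaining cell in column 1 is (1,1) = 15 − 13 = 2.
From main diagonal, 15 − (2 + 5) gives (3,3) = 8.
The remaining cell in anti-diagonal is (1,3) = 15 − 11 = 4.
Row 1: 2 + 4 + ? = 15, so (1,2) = 9.
Row 3 needs 15; the known cells sum to 14, so (3,2) = 1.

2 9 4 / 7 5 3 / 6 1 8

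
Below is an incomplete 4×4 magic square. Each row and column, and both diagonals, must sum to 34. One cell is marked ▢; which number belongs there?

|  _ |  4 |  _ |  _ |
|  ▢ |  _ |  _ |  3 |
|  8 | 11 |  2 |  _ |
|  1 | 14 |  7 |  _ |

10

Row 3 must total 34; the given cells sum to 21, so (3,4) = 13.
Row 4 must total 34; the given cells sum to 22, so (4,4) = 12.
Column 2 must total 34; the given cells sum to 29, so (2,2) = 5.
From column 4, 34 − (3 + 13 + 12) gives (1,4) = 6.
Using main diagonal: 5 + 2 + 12 + ? → (1,1) = 34 − 19 = 15.
From anti-diagonal, 34 − (6 + 11 + 1) gives (2,3) = 16.
From row 1, 34 − (15 + 4 + 6) gives (1,3) = 9.
Row 2 needs 34; the known cells sum to 24, so (2,1) = 10.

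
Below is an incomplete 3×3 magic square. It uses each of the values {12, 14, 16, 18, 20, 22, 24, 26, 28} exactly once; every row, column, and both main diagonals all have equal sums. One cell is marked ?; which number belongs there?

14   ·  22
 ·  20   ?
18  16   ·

12

The 9 entries sum to 180, so each line sums to 180/3 = 60.
From row 1, 60 − (14 + 22) gives (1,2) = 24.
Row 3 must total 60; the given cells sum to 34, so (3,3) = 26.
The remaining cell in column 1 is (2,1) = 60 − 32 = 28.
Column 3 needs 60; the known cells sum to 48, so (2,3) = 12.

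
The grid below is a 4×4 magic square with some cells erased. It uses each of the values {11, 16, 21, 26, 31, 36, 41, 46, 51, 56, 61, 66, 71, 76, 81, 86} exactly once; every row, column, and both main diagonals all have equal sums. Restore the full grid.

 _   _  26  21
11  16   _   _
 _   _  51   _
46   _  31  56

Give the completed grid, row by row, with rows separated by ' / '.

71 76 26 21 / 11 16 86 81 / 66 41 51 36 / 46 61 31 56

The 16 entries sum to 776, so each line sums to 776/4 = 194.
From row 4, 194 − (46 + 31 + 56) gives (4,2) = 61.
Using column 3: 26 + 51 + 31 + ? → (2,3) = 194 − 108 = 86.
Main diagonal needs 194; the known cells sum to 123, so (1,1) = 71.
Anti-diagonal needs 194; the known cells sum to 153, so (3,2) = 41.
The remaining cell in row 1 is (1,2) = 194 − 118 = 76.
The remaining cell in row 2 is (2,4) = 194 − 113 = 81.
Column 1: 71 + 11 + 46 + ? = 194, so (3,1) = 66.
The remaining cell in column 4 is (3,4) = 194 − 158 = 36.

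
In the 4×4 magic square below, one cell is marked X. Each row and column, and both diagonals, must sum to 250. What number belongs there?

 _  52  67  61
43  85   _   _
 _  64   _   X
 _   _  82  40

73

The remaining cell in row 1 is (1,1) = 250 − 180 = 70.
From column 2, 250 − (52 + 85 + 64) gives (4,2) = 49.
Using main diagonal: 70 + 85 + 40 + ? → (3,3) = 250 − 195 = 55.
From row 4, 250 − (49 + 82 + 40) gives (4,1) = 79.
Column 1 needs 250; the known cells sum to 192, so (3,1) = 58.
Column 3 needs 250; the known cells sum to 204, so (2,3) = 46.
Row 2: 43 + 85 + 46 + ? = 250, so (2,4) = 76.
Row 3 needs 250; the known cells sum to 177, so (3,4) = 73.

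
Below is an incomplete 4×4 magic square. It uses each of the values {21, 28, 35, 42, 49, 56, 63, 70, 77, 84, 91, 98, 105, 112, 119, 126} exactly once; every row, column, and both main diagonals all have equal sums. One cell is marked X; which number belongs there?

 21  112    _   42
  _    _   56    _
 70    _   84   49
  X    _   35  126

The 16 entries sum to 1176, so each line sums to 1176/4 = 294.
Row 1 must total 294; the given cells sum to 175, so (1,3) = 119.
The remaining cell in row 3 is (3,2) = 294 − 203 = 91.
Column 4 must total 294; the given cells sum to 217, so (2,4) = 77.
Using main diagonal: 21 + 84 + 126 + ? → (2,2) = 294 − 231 = 63.
Anti-diagonal: 42 + 56 + 91 + ? = 294, so (4,1) = 105.

105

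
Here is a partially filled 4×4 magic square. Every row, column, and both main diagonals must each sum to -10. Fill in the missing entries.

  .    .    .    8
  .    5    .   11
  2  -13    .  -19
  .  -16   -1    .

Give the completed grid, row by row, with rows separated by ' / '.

-25 14 -7 8 / -4 5 -22 11 / 2 -13 20 -19 / 17 -16 -1 -10

From row 3, -10 − (2 + (-13) + (-19)) gives (3,3) = 20.
Using column 2: 5 + (-13) + (-16) + ? → (1,2) = -10 − (-24) = 14.
Column 4 must total -10; the given cells sum to 0, so (4,4) = -10.
Using main diagonal: 5 + 20 + (-10) + ? → (1,1) = -10 − 15 = -25.
Row 1 needs -10; the known cells sum to -3, so (1,3) = -7.
Row 4 must total -10; the given cells sum to -27, so (4,1) = 17.
From column 1, -10 − (-25 + 2 + 17) gives (2,1) = -4.
From column 3, -10 − (-7 + 20 + (-1)) gives (2,3) = -22.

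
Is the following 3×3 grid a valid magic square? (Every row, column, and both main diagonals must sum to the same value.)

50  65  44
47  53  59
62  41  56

Yes

Row 1: 50 + 65 + 44 = 159.
Row 2: 47 + 53 + 59 = 159.
Row 3: 62 + 41 + 56 = 159.
Column 1: 50 + 47 + 62 = 159.
Column 2: 65 + 53 + 41 = 159.
Column 3: 44 + 59 + 56 = 159.
Main diagonal: 50 + 53 + 56 = 159.
Anti-diagonal: 44 + 53 + 62 = 159.
All lines sum to 159.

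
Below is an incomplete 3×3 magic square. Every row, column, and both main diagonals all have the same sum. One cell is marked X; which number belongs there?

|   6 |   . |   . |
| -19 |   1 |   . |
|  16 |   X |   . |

Column 1 is complete and sums to 3; that is the magic constant.
Row 2: -19 + 1 + ? = 3, so (2,3) = 21.
Main diagonal needs 3; the known cells sum to 7, so (3,3) = -4.
Anti-diagonal must total 3; the given cells sum to 17, so (1,3) = -14.
Using row 1: 6 + (-14) + ? → (1,2) = 3 − (-8) = 11.
Row 3: 16 + (-4) + ? = 3, so (3,2) = -9.

-9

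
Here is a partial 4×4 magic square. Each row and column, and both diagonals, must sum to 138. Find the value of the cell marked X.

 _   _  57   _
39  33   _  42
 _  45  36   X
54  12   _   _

30

Using row 2: 39 + 33 + 42 + ? → (2,3) = 138 − 114 = 24.
Column 2 needs 138; the known cells sum to 90, so (1,2) = 48.
The remaining cell in column 3 is (4,3) = 138 − 117 = 21.
Anti-diagonal needs 138; the known cells sum to 123, so (1,4) = 15.
From row 1, 138 − (48 + 57 + 15) gives (1,1) = 18.
Row 4 must total 138; the given cells sum to 87, so (4,4) = 51.
Column 1: 18 + 39 + 54 + ? = 138, so (3,1) = 27.
From column 4, 138 − (15 + 42 + 51) gives (3,4) = 30.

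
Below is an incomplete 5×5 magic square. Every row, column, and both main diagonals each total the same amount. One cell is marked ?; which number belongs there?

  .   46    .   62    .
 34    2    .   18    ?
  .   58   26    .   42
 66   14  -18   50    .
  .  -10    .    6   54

-14

Column 2 is complete and sums to 110; that is the magic constant.
From row 4, 110 − (66 + 14 + (-18) + 50) gives (4,5) = -2.
Column 4: 62 + 18 + 50 + 6 + ? = 110, so (3,4) = -26.
From main diagonal, 110 − (2 + 26 + 50 + 54) gives (1,1) = -22.
Row 3 must total 110; the given cells sum to 100, so (3,1) = 10.
The remaining cell in column 1 is (5,1) = 110 − 88 = 22.
Anti-diagonal: 18 + 26 + 14 + 22 + ? = 110, so (1,5) = 30.
Row 1 needs 110; the known cells sum to 116, so (1,3) = -6.
Row 5 must total 110; the given cells sum to 72, so (5,3) = 38.
From column 3, 110 − (-6 + 26 + (-18) + 38) gives (2,3) = 70.
From column 5, 110 − (30 + 42 + (-2) + 54) gives (2,5) = -14.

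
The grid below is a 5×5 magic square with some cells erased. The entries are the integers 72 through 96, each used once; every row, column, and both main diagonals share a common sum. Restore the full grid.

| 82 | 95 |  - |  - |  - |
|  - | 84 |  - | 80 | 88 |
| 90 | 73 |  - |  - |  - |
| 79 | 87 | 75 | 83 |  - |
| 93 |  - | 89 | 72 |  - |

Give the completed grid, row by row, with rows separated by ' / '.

The entries are 72 through 96, which sum to 2100, so each line sums to 2100/5 = 420.
The remaining cell in row 4 is (4,5) = 420 − 324 = 96.
Column 1 must total 420; the given cells sum to 344, so (2,1) = 76.
The remaining cell in column 2 is (5,2) = 420 − 339 = 81.
From row 2, 420 − (76 + 84 + 80 + 88) gives (2,3) = 92.
Row 5 must total 420; the given cells sum to 335, so (5,5) = 85.
Using main diagonal: 82 + 84 + 83 + 85 + ? → (3,3) = 420 − 334 = 86.
Using anti-diagonal: 80 + 86 + 87 + 93 + ? → (1,5) = 420 − 346 = 74.
Column 3 must total 420; the given cells sum to 342, so (1,3) = 78.
Column 5: 74 + 88 + 96 + 85 + ? = 420, so (3,5) = 77.
Row 1 must total 420; the given cells sum to 329, so (1,4) = 91.
From row 3, 420 − (90 + 73 + 86 + 77) gives (3,4) = 94.

82 95 78 91 74 / 76 84 92 80 88 / 90 73 86 94 77 / 79 87 75 83 96 / 93 81 89 72 85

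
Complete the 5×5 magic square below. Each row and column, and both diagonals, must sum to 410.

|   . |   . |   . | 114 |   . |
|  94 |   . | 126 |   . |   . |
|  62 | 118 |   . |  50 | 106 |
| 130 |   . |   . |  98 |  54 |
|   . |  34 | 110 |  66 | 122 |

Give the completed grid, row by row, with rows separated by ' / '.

46 102 58 114 90 / 94 70 126 82 38 / 62 118 74 50 106 / 130 86 42 98 54 / 78 34 110 66 122

Row 3 needs 410; the known cells sum to 336, so (3,3) = 74.
Row 5 needs 410; the known cells sum to 332, so (5,1) = 78.
From column 1, 410 − (94 + 62 + 130 + 78) gives (1,1) = 46.
Column 4: 114 + 50 + 98 + 66 + ? = 410, so (2,4) = 82.
Using main diagonal: 46 + 74 + 98 + 122 + ? → (2,2) = 410 − 340 = 70.
From row 2, 410 − (94 + 70 + 126 + 82) gives (2,5) = 38.
The remaining cell in column 5 is (1,5) = 410 − 320 = 90.
Anti-diagonal must total 410; the given cells sum to 324, so (4,2) = 86.
From row 4, 410 − (130 + 86 + 98 + 54) gives (4,3) = 42.
The remaining cell in column 2 is (1,2) = 410 − 308 = 102.
From column 3, 410 − (126 + 74 + 42 + 110) gives (1,3) = 58.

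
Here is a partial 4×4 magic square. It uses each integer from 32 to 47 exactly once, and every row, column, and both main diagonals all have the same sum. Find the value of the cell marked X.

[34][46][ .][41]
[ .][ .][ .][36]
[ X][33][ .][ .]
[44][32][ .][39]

The entries are 32 through 47, which sum to 632, so each line sums to 632/4 = 158.
Row 1 must total 158; the given cells sum to 121, so (1,3) = 37.
The remaining cell in row 4 is (4,3) = 158 − 115 = 43.
Column 2: 46 + 33 + 32 + ? = 158, so (2,2) = 47.
Using column 4: 41 + 36 + 39 + ? → (3,4) = 158 − 116 = 42.
Main diagonal needs 158; the known cells sum to 120, so (3,3) = 38.
From anti-diagonal, 158 − (41 + 33 + 44) gives (2,3) = 40.
Row 2 must total 158; the given cells sum to 123, so (2,1) = 35.
From row 3, 158 − (33 + 38 + 42) gives (3,1) = 45.

45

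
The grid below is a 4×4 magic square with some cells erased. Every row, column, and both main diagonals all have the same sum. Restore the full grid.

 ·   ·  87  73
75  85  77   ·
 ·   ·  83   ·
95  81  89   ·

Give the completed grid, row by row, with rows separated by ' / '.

97 79 87 73 / 75 85 77 99 / 69 91 83 93 / 95 81 89 71

Column 3 is already complete: 87 + 77 + 83 + 89 = 336, so that is the magic constant.
Row 2 needs 336; the known cells sum to 237, so (2,4) = 99.
From row 4, 336 − (95 + 81 + 89) gives (4,4) = 71.
Using column 4: 73 + 99 + 71 + ? → (3,4) = 336 − 243 = 93.
From main diagonal, 336 − (85 + 83 + 71) gives (1,1) = 97.
Anti-diagonal: 73 + 77 + 95 + ? = 336, so (3,2) = 91.
The remaining cell in row 1 is (1,2) = 336 − 257 = 79.
Using row 3: 91 + 83 + 93 + ? → (3,1) = 336 − 267 = 69.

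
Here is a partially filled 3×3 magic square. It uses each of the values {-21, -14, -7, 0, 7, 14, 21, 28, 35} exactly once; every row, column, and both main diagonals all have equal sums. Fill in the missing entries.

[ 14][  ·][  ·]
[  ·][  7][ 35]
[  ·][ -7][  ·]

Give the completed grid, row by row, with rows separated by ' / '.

14 21 -14 / -21 7 35 / 28 -7 0

The 9 entries sum to 63, so each line sums to 63/3 = 21.
Row 2 needs 21; the known cells sum to 42, so (2,1) = -21.
From column 1, 21 − (14 + (-21)) gives (3,1) = 28.
The remaining cell in column 2 is (1,2) = 21 − 0 = 21.
Using main diagonal: 14 + 7 + ? → (3,3) = 21 − 21 = 0.
Anti-diagonal must total 21; the given cells sum to 35, so (1,3) = -14.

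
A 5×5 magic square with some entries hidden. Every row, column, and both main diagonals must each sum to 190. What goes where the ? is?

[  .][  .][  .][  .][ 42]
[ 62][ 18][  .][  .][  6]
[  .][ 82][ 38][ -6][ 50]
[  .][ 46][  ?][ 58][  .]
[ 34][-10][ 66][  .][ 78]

Using row 3: 82 + 38 + (-6) + 50 + ? → (3,1) = 190 − 164 = 26.
Row 5: 34 + (-10) + 66 + 78 + ? = 190, so (5,4) = 22.
Column 2: 18 + 82 + 46 + (-10) + ? = 190, so (1,2) = 54.
Column 5 needs 190; the known cells sum to 176, so (4,5) = 14.
From main diagonal, 190 − (18 + 38 + 58 + 78) gives (1,1) = -2.
Anti-diagonal needs 190; the known cells sum to 160, so (2,4) = 30.
Row 2: 62 + 18 + 30 + 6 + ? = 190, so (2,3) = 74.
Column 1 needs 190; the known cells sum to 120, so (4,1) = 70.
Column 4: 30 + (-6) + 58 + 22 + ? = 190, so (1,4) = 86.
The remaining cell in row 1 is (1,3) = 190 − 180 = 10.
Row 4 must total 190; the given cells sum to 188, so (4,3) = 2.

2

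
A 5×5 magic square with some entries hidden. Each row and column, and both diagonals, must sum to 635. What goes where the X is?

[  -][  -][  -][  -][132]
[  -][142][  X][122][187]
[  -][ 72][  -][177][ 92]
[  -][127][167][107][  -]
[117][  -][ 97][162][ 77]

From row 5, 635 − (117 + 97 + 162 + 77) gives (5,2) = 182.
The remaining cell in column 2 is (1,2) = 635 − 523 = 112.
The remaining cell in column 4 is (1,4) = 635 − 568 = 67.
Column 5 needs 635; the known cells sum to 488, so (4,5) = 147.
Anti-diagonal must total 635; the given cells sum to 498, so (3,3) = 137.
The remaining cell in row 3 is (3,1) = 635 − 478 = 157.
Row 4: 127 + 167 + 107 + 147 + ? = 635, so (4,1) = 87.
From main diagonal, 635 − (142 + 137 + 107 + 77) gives (1,1) = 172.
Row 1 needs 635; the known cells sum to 483, so (1,3) = 152.
Column 1: 172 + 157 + 87 + 117 + ? = 635, so (2,1) = 102.
From column 3, 635 − (152 + 137 + 167 + 97) gives (2,3) = 82.

82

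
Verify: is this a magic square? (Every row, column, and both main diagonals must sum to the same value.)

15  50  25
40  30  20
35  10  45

Row 1: 15 + 50 + 25 = 90.
Row 2: 40 + 30 + 20 = 90.
Row 3: 35 + 10 + 45 = 90.
Column 1: 15 + 40 + 35 = 90.
Column 2: 50 + 30 + 10 = 90.
Column 3: 25 + 20 + 45 = 90.
Main diagonal: 15 + 30 + 45 = 90.
Anti-diagonal: 25 + 30 + 35 = 90.
All lines sum to 90.

Yes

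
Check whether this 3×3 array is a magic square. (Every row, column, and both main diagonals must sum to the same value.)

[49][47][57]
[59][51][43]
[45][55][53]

Row 1: 49 + 47 + 57 = 153.
Row 2: 59 + 51 + 43 = 153.
Row 3: 45 + 55 + 53 = 153.
Column 1: 49 + 59 + 45 = 153.
Column 2: 47 + 51 + 55 = 153.
Column 3: 57 + 43 + 53 = 153.
Main diagonal: 49 + 51 + 53 = 153.
Anti-diagonal: 57 + 51 + 45 = 153.
All lines sum to 153.

Yes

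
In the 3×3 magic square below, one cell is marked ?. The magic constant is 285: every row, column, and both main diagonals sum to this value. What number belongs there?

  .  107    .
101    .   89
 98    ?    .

Row 2 needs 285; the known cells sum to 190, so (2,2) = 95.
From column 1, 285 − (101 + 98) gives (1,1) = 86.
The remaining cell in column 2 is (3,2) = 285 − 202 = 83.

83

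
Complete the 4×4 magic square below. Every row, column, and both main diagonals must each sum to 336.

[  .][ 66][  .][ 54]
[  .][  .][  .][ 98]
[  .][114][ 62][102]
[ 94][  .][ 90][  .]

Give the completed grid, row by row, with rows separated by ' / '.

Row 3 must total 336; the given cells sum to 278, so (3,1) = 58.
From column 4, 336 − (54 + 98 + 102) gives (4,4) = 82.
Anti-diagonal must total 336; the given cells sum to 262, so (2,3) = 74.
The remaining cell in row 4 is (4,2) = 336 − 266 = 70.
Column 2 must total 336; the given cells sum to 250, so (2,2) = 86.
Column 3 needs 336; the known cells sum to 226, so (1,3) = 110.
Using main diagonal: 86 + 62 + 82 + ? → (1,1) = 336 − 230 = 106.
Row 2 needs 336; the known cells sum to 258, so (2,1) = 78.

106 66 110 54 / 78 86 74 98 / 58 114 62 102 / 94 70 90 82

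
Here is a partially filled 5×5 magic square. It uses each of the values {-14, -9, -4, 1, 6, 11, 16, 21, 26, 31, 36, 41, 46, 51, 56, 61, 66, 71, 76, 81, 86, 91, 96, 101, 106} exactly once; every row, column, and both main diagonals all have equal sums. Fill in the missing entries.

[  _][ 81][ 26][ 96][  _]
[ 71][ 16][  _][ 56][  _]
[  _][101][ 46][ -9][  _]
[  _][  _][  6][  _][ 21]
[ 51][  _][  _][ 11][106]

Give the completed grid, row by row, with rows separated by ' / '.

The 25 entries sum to 1150, so each line sums to 1150/5 = 230.
From column 4, 230 − (96 + 56 + (-9) + 11) gives (4,4) = 76.
From main diagonal, 230 − (16 + 46 + 76 + 106) gives (1,1) = -14.
Row 1: -14 + 81 + 26 + 96 + ? = 230, so (1,5) = 41.
Anti-diagonal must total 230; the given cells sum to 194, so (4,2) = 36.
Row 4 must total 230; the given cells sum to 139, so (4,1) = 91.
Column 1: -14 + 71 + 91 + 51 + ? = 230, so (3,1) = 31.
Column 2 must total 230; the given cells sum to 234, so (5,2) = -4.
From row 3, 230 − (31 + 101 + 46 + (-9)) gives (3,5) = 61.
The remaining cell in row 5 is (5,3) = 230 − 164 = 66.
The remaining cell in column 3 is (2,3) = 230 − 144 = 86.
From column 5, 230 − (41 + 61 + 21 + 106) gives (2,5) = 1.

-14 81 26 96 41 / 71 16 86 56 1 / 31 101 46 -9 61 / 91 36 6 76 21 / 51 -4 66 11 106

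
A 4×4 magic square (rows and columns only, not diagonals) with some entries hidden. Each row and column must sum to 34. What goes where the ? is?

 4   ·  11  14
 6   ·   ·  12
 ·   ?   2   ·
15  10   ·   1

From row 1, 34 − (4 + 11 + 14) gives (1,2) = 5.
From row 4, 34 − (15 + 10 + 1) gives (4,3) = 8.
Column 1 needs 34; the known cells sum to 25, so (3,1) = 9.
Column 3 needs 34; the known cells sum to 21, so (2,3) = 13.
Using column 4: 14 + 12 + 1 + ? → (3,4) = 34 − 27 = 7.
Row 2: 6 + 13 + 12 + ? = 34, so (2,2) = 3.
From row 3, 34 − (9 + 2 + 7) gives (3,2) = 16.

16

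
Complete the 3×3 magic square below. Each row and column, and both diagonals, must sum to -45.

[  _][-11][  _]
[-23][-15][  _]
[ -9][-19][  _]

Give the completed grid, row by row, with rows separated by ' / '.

-13 -11 -21 / -23 -15 -7 / -9 -19 -17

Row 2 needs -45; the known cells sum to -38, so (2,3) = -7.
The remaining cell in row 3 is (3,3) = -45 − (-28) = -17.
Using column 1: -23 + (-9) + ? → (1,1) = -45 − (-32) = -13.
Column 3 needs -45; the known cells sum to -24, so (1,3) = -21.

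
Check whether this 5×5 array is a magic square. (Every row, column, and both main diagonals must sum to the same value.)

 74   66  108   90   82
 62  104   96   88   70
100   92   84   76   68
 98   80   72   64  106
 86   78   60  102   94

Yes

Row 1: 74 + 66 + 108 + 90 + 82 = 420.
Row 2: 62 + 104 + 96 + 88 + 70 = 420.
Row 3: 100 + 92 + 84 + 76 + 68 = 420.
Row 4: 98 + 80 + 72 + 64 + 106 = 420.
Row 5: 86 + 78 + 60 + 102 + 94 = 420.
Column 1: 74 + 62 + 100 + 98 + 86 = 420.
Column 2: 66 + 104 + 92 + 80 + 78 = 420.
Column 3: 108 + 96 + 84 + 72 + 60 = 420.
Column 4: 90 + 88 + 76 + 64 + 102 = 420.
Column 5: 82 + 70 + 68 + 106 + 94 = 420.
Main diagonal: 74 + 104 + 84 + 64 + 94 = 420.
Anti-diagonal: 82 + 88 + 84 + 80 + 86 = 420.
All lines sum to 420.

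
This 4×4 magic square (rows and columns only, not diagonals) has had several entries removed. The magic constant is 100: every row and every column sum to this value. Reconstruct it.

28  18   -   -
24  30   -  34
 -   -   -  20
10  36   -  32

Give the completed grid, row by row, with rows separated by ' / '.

28 18 40 14 / 24 30 12 34 / 38 16 26 20 / 10 36 22 32

Row 2: 24 + 30 + 34 + ? = 100, so (2,3) = 12.
Row 4: 10 + 36 + 32 + ? = 100, so (4,3) = 22.
Using column 1: 28 + 24 + 10 + ? → (3,1) = 100 − 62 = 38.
Column 2 must total 100; the given cells sum to 84, so (3,2) = 16.
Column 4 needs 100; the known cells sum to 86, so (1,4) = 14.
The remaining cell in row 1 is (1,3) = 100 − 60 = 40.
The remaining cell in row 3 is (3,3) = 100 − 74 = 26.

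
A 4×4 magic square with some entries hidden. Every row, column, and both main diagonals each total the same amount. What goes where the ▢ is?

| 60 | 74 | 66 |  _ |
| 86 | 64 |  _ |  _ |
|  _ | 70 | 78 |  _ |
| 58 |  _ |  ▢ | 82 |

68

Main diagonal is complete and sums to 284; that is the magic constant.
Using row 1: 60 + 74 + 66 + ? → (1,4) = 284 − 200 = 84.
Column 1 must total 284; the given cells sum to 204, so (3,1) = 80.
Column 2 needs 284; the known cells sum to 208, so (4,2) = 76.
From anti-diagonal, 284 − (84 + 70 + 58) gives (2,3) = 72.
Row 2 must total 284; the given cells sum to 222, so (2,4) = 62.
The remaining cell in row 3 is (3,4) = 284 − 228 = 56.
Row 4: 58 + 76 + 82 + ? = 284, so (4,3) = 68.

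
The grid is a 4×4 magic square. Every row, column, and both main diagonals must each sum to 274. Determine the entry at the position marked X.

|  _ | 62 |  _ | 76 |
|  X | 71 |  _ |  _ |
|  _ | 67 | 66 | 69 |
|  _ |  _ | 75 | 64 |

Row 3 needs 274; the known cells sum to 202, so (3,1) = 72.
Column 2: 62 + 71 + 67 + ? = 274, so (4,2) = 74.
The remaining cell in column 4 is (2,4) = 274 − 209 = 65.
From main diagonal, 274 − (71 + 66 + 64) gives (1,1) = 73.
Row 1: 73 + 62 + 76 + ? = 274, so (1,3) = 63.
From row 4, 274 − (74 + 75 + 64) gives (4,1) = 61.
Column 1 needs 274; the known cells sum to 206, so (2,1) = 68.

68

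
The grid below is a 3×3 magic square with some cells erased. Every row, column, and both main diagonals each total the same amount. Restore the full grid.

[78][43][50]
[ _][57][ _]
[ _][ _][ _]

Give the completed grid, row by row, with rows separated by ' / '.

78 43 50 / 29 57 85 / 64 71 36

Row 1 is already complete: 78 + 43 + 50 = 171, so that is the magic constant.
From column 2, 171 − (43 + 57) gives (3,2) = 71.
Main diagonal: 78 + 57 + ? = 171, so (3,3) = 36.
From anti-diagonal, 171 − (50 + 57) gives (3,1) = 64.
Column 1 needs 171; the known cells sum to 142, so (2,1) = 29.
Using column 3: 50 + 36 + ? → (2,3) = 171 − 86 = 85.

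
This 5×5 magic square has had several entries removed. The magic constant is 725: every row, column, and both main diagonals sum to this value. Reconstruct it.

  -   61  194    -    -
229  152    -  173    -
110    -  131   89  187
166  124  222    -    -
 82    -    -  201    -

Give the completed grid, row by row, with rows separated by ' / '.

138 61 194 117 215 / 229 152 75 173 96 / 110 208 131 89 187 / 166 124 222 145 68 / 82 180 103 201 159

Row 3 must total 725; the given cells sum to 517, so (3,2) = 208.
Using column 1: 229 + 110 + 166 + 82 + ? → (1,1) = 725 − 587 = 138.
Using column 2: 61 + 152 + 208 + 124 + ? → (5,2) = 725 − 545 = 180.
The remaining cell in anti-diagonal is (1,5) = 725 − 510 = 215.
Row 1 must total 725; the given cells sum to 608, so (1,4) = 117.
Using column 4: 117 + 173 + 89 + 201 + ? → (4,4) = 725 − 580 = 145.
Main diagonal: 138 + 152 + 131 + 145 + ? = 725, so (5,5) = 159.
Row 4 needs 725; the known cells sum to 657, so (4,5) = 68.
Row 5: 82 + 180 + 201 + 159 + ? = 725, so (5,3) = 103.
From column 3, 725 − (194 + 131 + 222 + 103) gives (2,3) = 75.
Using column 5: 215 + 187 + 68 + 159 + ? → (2,5) = 725 − 629 = 96.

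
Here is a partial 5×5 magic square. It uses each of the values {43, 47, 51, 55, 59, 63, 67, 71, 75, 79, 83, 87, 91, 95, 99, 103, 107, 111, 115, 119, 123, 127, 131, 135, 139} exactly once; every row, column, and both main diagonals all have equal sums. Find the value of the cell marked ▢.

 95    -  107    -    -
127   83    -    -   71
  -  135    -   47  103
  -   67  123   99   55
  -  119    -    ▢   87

131

The 25 entries sum to 2275, so each line sums to 2275/5 = 455.
Using row 4: 67 + 123 + 99 + 55 + ? → (4,1) = 455 − 344 = 111.
Column 2 needs 455; the known cells sum to 404, so (1,2) = 51.
The remaining cell in column 5 is (1,5) = 455 − 316 = 139.
From main diagonal, 455 − (95 + 83 + 99 + 87) gives (3,3) = 91.
The remaining cell in row 1 is (1,4) = 455 − 392 = 63.
From row 3, 455 − (135 + 91 + 47 + 103) gives (3,1) = 79.
Column 1 needs 455; the known cells sum to 412, so (5,1) = 43.
Anti-diagonal must total 455; the given cells sum to 340, so (2,4) = 115.
Row 2: 127 + 83 + 115 + 71 + ? = 455, so (2,3) = 59.
From column 3, 455 − (107 + 59 + 91 + 123) gives (5,3) = 75.
Column 4 needs 455; the known cells sum to 324, so (5,4) = 131.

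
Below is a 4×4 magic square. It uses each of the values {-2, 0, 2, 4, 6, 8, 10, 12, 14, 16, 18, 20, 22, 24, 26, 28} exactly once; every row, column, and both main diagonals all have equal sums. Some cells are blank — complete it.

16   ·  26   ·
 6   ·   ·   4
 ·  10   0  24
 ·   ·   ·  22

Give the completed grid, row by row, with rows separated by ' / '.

16 8 26 2 / 6 14 28 4 / 18 10 0 24 / 12 20 -2 22

The 16 entries sum to 208, so each line sums to 208/4 = 52.
Row 3: 10 + 0 + 24 + ? = 52, so (3,1) = 18.
Column 1 must total 52; the given cells sum to 40, so (4,1) = 12.
Column 4 must total 52; the given cells sum to 50, so (1,4) = 2.
Main diagonal needs 52; the known cells sum to 38, so (2,2) = 14.
From anti-diagonal, 52 − (2 + 10 + 12) gives (2,3) = 28.
Row 1 needs 52; the known cells sum to 44, so (1,2) = 8.
From column 2, 52 − (8 + 14 + 10) gives (4,2) = 20.
Column 3 must total 52; the given cells sum to 54, so (4,3) = -2.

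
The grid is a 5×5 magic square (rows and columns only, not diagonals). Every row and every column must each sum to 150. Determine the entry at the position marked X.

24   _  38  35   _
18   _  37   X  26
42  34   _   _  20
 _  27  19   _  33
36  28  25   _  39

29

Row 5: 36 + 28 + 25 + 39 + ? = 150, so (5,4) = 22.
Using column 1: 24 + 18 + 42 + 36 + ? → (4,1) = 150 − 120 = 30.
The remaining cell in column 3 is (3,3) = 150 − 119 = 31.
Using column 5: 26 + 20 + 33 + 39 + ? → (1,5) = 150 − 118 = 32.
Row 1 must total 150; the given cells sum to 129, so (1,2) = 21.
Row 3 needs 150; the known cells sum to 127, so (3,4) = 23.
From row 4, 150 − (30 + 27 + 19 + 33) gives (4,4) = 41.
Column 2 needs 150; the known cells sum to 110, so (2,2) = 40.
Column 4 must total 150; the given cells sum to 121, so (2,4) = 29.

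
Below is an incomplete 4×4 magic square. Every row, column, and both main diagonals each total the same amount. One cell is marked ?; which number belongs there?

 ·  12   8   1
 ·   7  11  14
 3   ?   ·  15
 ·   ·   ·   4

Column 4 is complete and sums to 34; that is the magic constant.
Row 1 must total 34; the given cells sum to 21, so (1,1) = 13.
From row 2, 34 − (7 + 11 + 14) gives (2,1) = 2.
Column 1 needs 34; the known cells sum to 18, so (4,1) = 16.
Main diagonal: 13 + 7 + 4 + ? = 34, so (3,3) = 10.
From anti-diagonal, 34 − (1 + 11 + 16) gives (3,2) = 6.

6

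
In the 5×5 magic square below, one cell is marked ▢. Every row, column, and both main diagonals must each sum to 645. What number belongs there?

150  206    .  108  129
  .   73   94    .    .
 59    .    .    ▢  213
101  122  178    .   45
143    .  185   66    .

The remaining cell in row 1 is (1,3) = 645 − 593 = 52.
From row 4, 645 − (101 + 122 + 178 + 45) gives (4,4) = 199.
Column 1 must total 645; the given cells sum to 453, so (2,1) = 192.
The remaining cell in column 3 is (3,3) = 645 − 509 = 136.
Main diagonal needs 645; the known cells sum to 558, so (5,5) = 87.
From anti-diagonal, 645 − (129 + 136 + 122 + 143) gives (2,4) = 115.
From row 2, 645 − (192 + 73 + 94 + 115) gives (2,5) = 171.
Row 5 must total 645; the given cells sum to 481, so (5,2) = 164.
Using column 2: 206 + 73 + 122 + 164 + ? → (3,2) = 645 − 565 = 80.
Column 4 needs 645; the known cells sum to 488, so (3,4) = 157.

157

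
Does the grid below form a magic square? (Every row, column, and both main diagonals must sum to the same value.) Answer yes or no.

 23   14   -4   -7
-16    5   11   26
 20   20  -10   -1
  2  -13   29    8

Row 1: 23 + 14 + (-4) + (-7) = 26.
Row 2: -16 + 5 + 11 + 26 = 26.
Row 3: 20 + 20 + (-10) + (-1) = 29.
Row 4: 2 + (-13) + 29 + 8 = 26.
Column 1: 23 + (-16) + 20 + 2 = 29.
Column 2: 14 + 5 + 20 + (-13) = 26.
Column 3: -4 + 11 + (-10) + 29 = 26.
Column 4: -7 + 26 + (-1) + 8 = 26.
Main diagonal: 23 + 5 + (-10) + 8 = 26.
Anti-diagonal: -7 + 11 + 20 + 2 = 26.

No — row 3 sums to 29 but row 2 sums to 26.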